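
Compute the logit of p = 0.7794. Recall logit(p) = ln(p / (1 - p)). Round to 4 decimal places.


1 - p = 0.2206.
p/(1-p) = 3.5331.
logit = ln(3.5331) = 1.2622.

1.2622


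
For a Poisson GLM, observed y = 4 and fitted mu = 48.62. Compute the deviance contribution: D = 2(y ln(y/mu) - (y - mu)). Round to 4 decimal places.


y/mu = 4/48.62 = 0.082271 (approx.), and ln(4/48.62) = -2.497741.
y * ln(y/mu) = 4 * -2.497741 = -9.990964.
y - mu = -44.62.
D = 2 * (-9.990964 - -44.62) = 69.258072, which rounds to 69.2581.

69.2581


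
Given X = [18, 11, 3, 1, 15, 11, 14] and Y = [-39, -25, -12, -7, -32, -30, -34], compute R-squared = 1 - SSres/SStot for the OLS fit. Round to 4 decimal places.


After computing the OLS fit (b0=-6.1364, b1=-1.8636):
SSres = 23.0455, SStot = 841.7143.
R^2 = 1 - 23.0455/841.7143 = 0.9726.

0.9726


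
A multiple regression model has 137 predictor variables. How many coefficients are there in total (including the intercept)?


Total coefficients = number of predictors + 1 (for the intercept).
= 137 + 1 = 138.

138


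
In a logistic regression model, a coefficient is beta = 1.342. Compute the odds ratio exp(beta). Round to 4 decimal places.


exp(1.342) = 3.8267.
So the odds ratio is 3.8267.

3.8267


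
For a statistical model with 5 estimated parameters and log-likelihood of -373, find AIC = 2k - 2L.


AIC = 2k - 2*loglik = 2(5) - 2(-373).
= 10 + 746 = 756.

756


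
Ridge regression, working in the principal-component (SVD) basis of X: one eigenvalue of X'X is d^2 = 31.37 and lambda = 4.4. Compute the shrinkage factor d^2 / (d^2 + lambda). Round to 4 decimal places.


d^2 + lambda = 31.37 + 4.4 = 35.7700.
Shrinkage factor = 31.37/35.7700 = 0.8770.

0.8770


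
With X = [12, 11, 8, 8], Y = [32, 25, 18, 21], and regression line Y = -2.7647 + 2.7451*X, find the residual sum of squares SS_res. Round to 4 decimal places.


Compute predicted values, then residuals = yi - yhat_i.
Residuals: [1.8235, -2.4314, -1.1961, 1.8039].
SSres = sum(residual^2) = 13.9216.

13.9216


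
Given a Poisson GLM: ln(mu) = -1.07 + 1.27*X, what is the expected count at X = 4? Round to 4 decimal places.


Compute eta = -1.07 + 1.27 * 4 = 4.0100.
Apply inverse link: mu = e^4.0100 = 55.1469.

55.1469


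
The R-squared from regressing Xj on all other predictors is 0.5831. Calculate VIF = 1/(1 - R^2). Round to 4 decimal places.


Using VIF = 1/(1 - R^2_j):
1 - 0.5831 = 0.4169.
VIF = 2.3987.

2.3987


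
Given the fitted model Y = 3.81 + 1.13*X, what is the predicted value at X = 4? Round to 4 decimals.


Plug X = 4 into Y = 3.81 + 1.13*X:
Y = 3.81 + 4.5200 = 8.3300.

8.3300


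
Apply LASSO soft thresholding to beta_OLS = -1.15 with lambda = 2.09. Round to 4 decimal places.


Check: |-1.15| = 1.15 vs lambda = 2.09.
Since |beta| <= lambda, the coefficient is set to 0.
Soft-thresholded coefficient = 0.0000.

0.0000


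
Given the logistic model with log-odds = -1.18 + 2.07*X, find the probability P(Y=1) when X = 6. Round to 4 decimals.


z = -1.18 + 2.07 * 6 = 11.2400.
Sigmoid: P = 1 / (1 + exp(-11.2400)) = 1.0000.

1.0000


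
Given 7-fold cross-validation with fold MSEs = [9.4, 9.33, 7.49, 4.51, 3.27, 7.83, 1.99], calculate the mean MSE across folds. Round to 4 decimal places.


Total MSE across folds = 43.8200.
CV-MSE = 43.8200/7 = 6.2600.

6.2600


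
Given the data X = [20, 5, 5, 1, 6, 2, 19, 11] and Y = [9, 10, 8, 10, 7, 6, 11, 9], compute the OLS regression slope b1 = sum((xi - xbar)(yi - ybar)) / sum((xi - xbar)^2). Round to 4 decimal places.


The sample means are xbar = 8.6250 and ybar = 8.7500.
Compute S_xx = 377.8750 and S_xy = 38.2500.
Slope b1 = S_xy / S_xx = 38.2500 / 377.8750 = 0.1012.

0.1012


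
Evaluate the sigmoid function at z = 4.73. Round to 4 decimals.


First, exp(-4.7300) = 0.0088.
Then sigma(z) = 1/(1 + 0.0088) = 0.9913.

0.9913


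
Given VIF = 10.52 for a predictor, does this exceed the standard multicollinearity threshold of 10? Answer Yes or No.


Compare VIF = 10.52 to the threshold of 10.
10.52 >= 10, so the answer is Yes.

Yes


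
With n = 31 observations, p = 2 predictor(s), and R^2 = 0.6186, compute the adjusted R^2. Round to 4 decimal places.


Adjusted R^2 = 1 - (1 - R^2) * (n-1)/(n-p-1).
(1 - R^2) = 0.3814.
(n-1)/(n-p-1) = 30/28.
(1 - R^2) * (n-1) = 0.3814 * 30 = 11.4420.
Divide by (n-p-1): 11.4420 / 28 = 0.4086.
Adj R^2 = 1 - 0.4086 = 0.5914.

0.5914


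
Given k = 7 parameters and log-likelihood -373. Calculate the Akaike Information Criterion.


AIC = 2*7 - 2*(-373).
= 14 + 746 = 760.

760


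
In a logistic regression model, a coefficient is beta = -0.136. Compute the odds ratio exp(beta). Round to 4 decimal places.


Odds ratio = exp(beta) = exp(-0.136).
= 0.8728.

0.8728


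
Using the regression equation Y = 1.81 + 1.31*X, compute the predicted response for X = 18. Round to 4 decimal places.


Substitute X = 18 into the equation:
Y = 1.81 + 1.31 * 18 = 1.81 + 23.5800 = 25.3900.

25.3900


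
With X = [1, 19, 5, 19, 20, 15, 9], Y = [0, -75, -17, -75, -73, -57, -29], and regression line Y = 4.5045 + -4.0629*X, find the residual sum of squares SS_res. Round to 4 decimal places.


Compute predicted values, then residuals = yi - yhat_i.
Residuals: [-0.4416, -2.3094, -1.1900, -2.3094, 3.7535, -0.5610, 3.0616].
SSres = sum(residual^2) = 36.0546.

36.0546


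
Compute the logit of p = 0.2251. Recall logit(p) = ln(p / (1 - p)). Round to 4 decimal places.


The odds are p/(1-p) = 0.2251 / 0.7749 = 0.2905.
logit(p) = ln(0.2905) = -1.2362.

-1.2362


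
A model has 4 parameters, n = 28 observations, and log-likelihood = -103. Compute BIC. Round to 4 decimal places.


Compute k*ln(n) = 4*ln(28) = 4*3.332205 = 13.328820.
Then -2*loglik = 206.
BIC = 13.328820 + 206 = 219.328820, which rounds to 219.3288.

219.3288


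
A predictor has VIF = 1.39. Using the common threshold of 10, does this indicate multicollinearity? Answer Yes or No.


Compare VIF = 1.39 to the threshold of 10.
1.39 < 10, so the answer is No.

No


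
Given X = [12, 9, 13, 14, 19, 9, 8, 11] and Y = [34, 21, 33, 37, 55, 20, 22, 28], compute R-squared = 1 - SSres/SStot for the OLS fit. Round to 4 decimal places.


After computing the OLS fit (b0=-6.7300, b1=3.1983):
SSres = 26.3797, SStot = 935.5000.
R^2 = 1 - 26.3797/935.5000 = 0.9718.

0.9718


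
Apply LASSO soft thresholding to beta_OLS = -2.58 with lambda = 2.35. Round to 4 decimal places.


Absolute value: |-2.58| = 2.58.
Compare to lambda = 2.35.
Since |beta| > lambda, coefficient = sign(beta)*(|beta| - lambda) = -0.2300.

-0.2300


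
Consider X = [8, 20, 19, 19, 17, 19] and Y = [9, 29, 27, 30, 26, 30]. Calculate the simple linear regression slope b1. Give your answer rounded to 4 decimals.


The sample means are xbar = 17.0000 and ybar = 25.1667.
Compute S_xx = 102.0000 and S_xy = 180.0000.
Slope b1 = S_xy / S_xx = 180.0000 / 102.0000 = 1.7647.

1.7647


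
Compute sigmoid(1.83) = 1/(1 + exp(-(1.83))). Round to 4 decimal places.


First, exp(-1.8300) = 0.1604.
Then sigma(z) = 1/(1 + 0.1604) = 0.8618.

0.8618


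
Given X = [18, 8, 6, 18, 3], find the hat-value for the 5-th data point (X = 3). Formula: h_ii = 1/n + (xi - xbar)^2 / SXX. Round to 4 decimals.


Compute xbar = 10.6000 with n = 5 observations.
SXX = 195.2000.
Leverage = 1/5 + (3 - 10.6000)^2/195.2000 = 0.4959.

0.4959


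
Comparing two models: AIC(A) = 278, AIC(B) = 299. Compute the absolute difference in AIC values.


Absolute difference = |278 - 299| = 21.
The model with lower AIC (A) is preferred.

21


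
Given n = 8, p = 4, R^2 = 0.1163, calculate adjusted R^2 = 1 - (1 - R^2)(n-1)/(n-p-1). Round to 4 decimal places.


Adjusted R^2 = 1 - (1 - R^2) * (n-1)/(n-p-1).
(1 - R^2) = 0.8837.
(n-1)/(n-p-1) = 7/3.
(1 - R^2) * (n-1) = 0.8837 * 7 = 6.1859.
Divide by (n-p-1): 6.1859 / 3 = 2.0620.
Adj R^2 = 1 - 2.0620 = -1.0620.

-1.0620


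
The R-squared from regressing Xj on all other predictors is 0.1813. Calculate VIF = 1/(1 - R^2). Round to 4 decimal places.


Using VIF = 1/(1 - R^2_j):
1 - 0.1813 = 0.8187.
VIF = 1.2214.

1.2214


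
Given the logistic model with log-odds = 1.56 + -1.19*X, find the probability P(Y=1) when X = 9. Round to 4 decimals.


z = 1.56 + -1.19 * 9 = -9.1500.
Sigmoid: P = 1 / (1 + exp(9.1500)) = 0.0001.

0.0001


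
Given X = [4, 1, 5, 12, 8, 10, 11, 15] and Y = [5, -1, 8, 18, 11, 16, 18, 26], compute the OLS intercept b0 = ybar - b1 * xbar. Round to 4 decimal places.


First find the slope: b1 = 1.8333.
Means: xbar = 8.2500, ybar = 12.6250.
b0 = ybar - b1 * xbar = 12.6250 - 1.8333 * 8.2500 = -2.5000.

-2.5000


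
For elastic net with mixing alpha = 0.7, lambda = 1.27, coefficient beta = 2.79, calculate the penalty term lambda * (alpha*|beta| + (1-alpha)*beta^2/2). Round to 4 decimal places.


Compute:
L1 = 0.7 * 2.79 = 1.9530.
L2 = 0.3 * 2.79^2 / 2 = 1.1676.
Penalty = 1.27 * (1.9530 + 1.1676) = 3.9632.

3.9632


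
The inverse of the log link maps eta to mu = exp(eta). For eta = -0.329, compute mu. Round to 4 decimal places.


The inverse log link gives:
mu = exp(-0.329) = 0.7196.

0.7196


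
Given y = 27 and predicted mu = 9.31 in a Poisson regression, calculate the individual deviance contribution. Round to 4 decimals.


Compute y*ln(y/mu) = 27*ln(27/9.31) = 27*1.064748 = 28.748196.
y - mu = 17.69.
D = 2*(28.748196 - (17.69)) = 22.116392, which rounds to 22.1164.

22.1164


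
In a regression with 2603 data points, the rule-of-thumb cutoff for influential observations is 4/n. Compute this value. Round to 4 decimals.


Cook's distance cutoff = 4/n = 4/2603.
= 0.0015.

0.0015


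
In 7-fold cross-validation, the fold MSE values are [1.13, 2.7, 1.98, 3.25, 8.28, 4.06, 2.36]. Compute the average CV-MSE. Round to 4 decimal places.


Total MSE across folds = 23.7600.
CV-MSE = 23.7600/7 = 3.3943.

3.3943


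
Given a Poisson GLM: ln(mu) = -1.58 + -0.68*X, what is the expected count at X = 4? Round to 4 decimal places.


Linear predictor: eta = -1.58 + (-0.68)(4) = -4.3000.
Expected count: mu = exp(-4.3000) = 0.0136.

0.0136


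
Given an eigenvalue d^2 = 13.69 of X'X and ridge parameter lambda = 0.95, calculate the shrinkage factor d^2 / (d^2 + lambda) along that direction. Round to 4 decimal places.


d^2 + lambda = 13.69 + 0.95 = 14.6400.
Shrinkage factor = 13.69/14.6400 = 0.9351.

0.9351


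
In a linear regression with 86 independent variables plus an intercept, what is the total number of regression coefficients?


Each predictor gets one coefficient, plus one intercept.
Total parameters = 86 + 1 = 87.

87


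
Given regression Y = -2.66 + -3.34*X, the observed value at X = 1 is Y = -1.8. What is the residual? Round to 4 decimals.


Compute yhat = -2.66 + (-3.34)(1) = -6.0000.
Residual = actual - predicted = -1.8 - -6.0000 = 4.2000.

4.2000


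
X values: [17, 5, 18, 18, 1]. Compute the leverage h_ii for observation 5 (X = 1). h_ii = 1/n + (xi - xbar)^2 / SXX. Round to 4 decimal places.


Compute xbar = 11.8000 with n = 5 observations.
SXX = 266.8000.
Leverage = 1/5 + (1 - 11.8000)^2/266.8000 = 0.6372.

0.6372


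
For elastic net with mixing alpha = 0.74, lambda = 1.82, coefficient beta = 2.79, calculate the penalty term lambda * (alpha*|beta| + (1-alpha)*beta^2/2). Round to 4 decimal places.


Compute:
L1 = 0.74 * 2.79 = 2.0646.
L2 = 0.26 * 2.79^2 / 2 = 1.0119.
Penalty = 1.82 * (2.0646 + 1.0119) = 5.5993.

5.5993


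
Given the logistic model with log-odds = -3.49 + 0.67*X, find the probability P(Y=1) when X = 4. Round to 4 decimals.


Compute z = -3.49 + (0.67)(4) = -0.8100.
exp(-z) = 2.2479.
P = 1/(1 + 2.2479) = 0.3079.

0.3079


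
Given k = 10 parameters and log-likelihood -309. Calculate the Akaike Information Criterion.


AIC = 2k - 2*loglik = 2(10) - 2(-309).
= 20 + 618 = 638.

638


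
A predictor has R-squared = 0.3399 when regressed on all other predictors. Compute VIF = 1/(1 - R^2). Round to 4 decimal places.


VIF = 1 / (1 - 0.3399).
= 1 / 0.6601 = 1.5149.

1.5149


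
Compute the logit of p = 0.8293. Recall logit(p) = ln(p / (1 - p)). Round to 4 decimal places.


1 - p = 0.1707.
p/(1-p) = 4.8582.
logit = ln(4.8582) = 1.5807.

1.5807


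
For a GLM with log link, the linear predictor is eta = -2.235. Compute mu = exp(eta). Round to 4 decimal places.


mu = exp(eta) = exp(-2.235).
= 0.1070.

0.1070


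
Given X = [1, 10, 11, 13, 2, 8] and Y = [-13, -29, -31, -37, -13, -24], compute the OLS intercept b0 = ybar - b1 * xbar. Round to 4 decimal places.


Compute b1 = -1.9794 from the OLS formula.
With xbar = 7.5000 and ybar = -24.5000, the intercept is:
b0 = -24.5000 - -1.9794 * 7.5000 = -9.6543.

-9.6543


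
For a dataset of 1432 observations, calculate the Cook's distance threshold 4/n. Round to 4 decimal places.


The threshold is 4/n.
4/1432 = 0.0028.

0.0028


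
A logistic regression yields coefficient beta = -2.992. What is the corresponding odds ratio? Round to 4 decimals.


Odds ratio = exp(beta) = exp(-2.992).
= 0.0502.

0.0502


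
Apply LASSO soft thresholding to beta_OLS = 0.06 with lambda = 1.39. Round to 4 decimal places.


|beta_OLS| = 0.06.
lambda = 1.39.
Since |beta| <= lambda, the coefficient is set to 0.
Result = 0.0000.

0.0000


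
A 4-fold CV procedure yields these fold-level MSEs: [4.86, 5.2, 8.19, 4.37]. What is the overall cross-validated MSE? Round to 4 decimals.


Sum of fold MSEs = 22.6200.
Average = 22.6200 / 4 = 5.6550.

5.6550


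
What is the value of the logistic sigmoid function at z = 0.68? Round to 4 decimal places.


exp(-0.6800) = 0.5066.
1 + exp(-z) = 1.5066.
sigmoid = 1/1.5066 = 0.6637.

0.6637


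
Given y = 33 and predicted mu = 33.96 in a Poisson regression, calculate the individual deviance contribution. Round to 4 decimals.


First: ln(33/33.96) = -0.028676.
Then: 33 * -0.028676 = -0.946308.
y - mu = 33 - 33.96 = -0.96.
D = 2(-0.946308 - -0.96) = 0.027384, which rounds to 0.0274.

0.0274


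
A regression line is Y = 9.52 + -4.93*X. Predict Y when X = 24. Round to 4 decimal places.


Substitute X = 24 into the equation:
Y = 9.52 + -4.93 * 24 = 9.52 + -118.3200 = -108.8000.

-108.8000


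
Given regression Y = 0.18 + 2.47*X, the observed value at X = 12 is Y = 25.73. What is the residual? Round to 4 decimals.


Fitted value at X = 12 is yhat = 0.18 + 2.47*12 = 29.8200.
Residual = 25.73 - 29.8200 = -4.0900.

-4.0900


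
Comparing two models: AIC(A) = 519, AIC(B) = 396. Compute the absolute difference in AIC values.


|AIC_A - AIC_B| = |519 - 396| = 123.
Model B is preferred (lower AIC).

123


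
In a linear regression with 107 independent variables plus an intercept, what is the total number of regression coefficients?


Each predictor gets one coefficient, plus one intercept.
Total parameters = 107 + 1 = 108.

108


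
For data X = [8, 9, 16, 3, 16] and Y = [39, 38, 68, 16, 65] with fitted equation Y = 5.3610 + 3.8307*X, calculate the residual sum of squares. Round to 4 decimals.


Compute predicted values, then residuals = yi - yhat_i.
Residuals: [2.9934, -1.8373, 1.3478, -0.8531, -1.6522].
SSres = sum(residual^2) = 17.6102.

17.6102


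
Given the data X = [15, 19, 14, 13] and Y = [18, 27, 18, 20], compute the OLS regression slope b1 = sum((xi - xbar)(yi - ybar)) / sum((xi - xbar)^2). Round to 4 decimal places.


First compute the means: xbar = 15.2500, ybar = 20.7500.
Then S_xx = sum((xi - xbar)^2) = 20.7500.
S_xy = sum((xi - xbar)(yi - ybar)) = 29.2500.
b1 = S_xy / S_xx = 29.2500 / 20.7500 = 1.4096.

1.4096


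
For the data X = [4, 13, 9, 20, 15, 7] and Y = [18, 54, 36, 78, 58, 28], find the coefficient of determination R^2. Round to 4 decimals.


The fitted line is Y = 2.4094 + 3.7874*X.
SSres = 8.3465, SStot = 2437.3333.
R^2 = 1 - SSres/SStot = 0.9966.

0.9966


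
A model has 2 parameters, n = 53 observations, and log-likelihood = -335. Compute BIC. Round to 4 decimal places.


k * ln(n) = 2 * ln(53) = 2 * 3.970292 = 7.940584.
-2 * loglik = -2 * (-335) = 670.
BIC = 7.940584 + 670 = 677.940584, which rounds to 677.9406.

677.9406


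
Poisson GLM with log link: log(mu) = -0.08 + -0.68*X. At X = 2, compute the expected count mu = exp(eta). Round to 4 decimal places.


Linear predictor: eta = -0.08 + (-0.68)(2) = -1.4400.
Expected count: mu = exp(-1.4400) = 0.2369.

0.2369


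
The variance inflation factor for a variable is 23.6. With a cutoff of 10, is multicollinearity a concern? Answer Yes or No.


The threshold is 10.
VIF = 23.6 is >= 10.
Multicollinearity indication: Yes.

Yes


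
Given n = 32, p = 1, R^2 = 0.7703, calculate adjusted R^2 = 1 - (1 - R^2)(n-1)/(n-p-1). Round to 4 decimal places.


Using the formula:
(1 - 0.7703) = 0.2297.
Multiply by 31/30: 0.2297 * 31 = 7.1207, then 7.1207 / 30 = 0.2374.
Adj R^2 = 1 - 0.2374 = 0.7626.

0.7626


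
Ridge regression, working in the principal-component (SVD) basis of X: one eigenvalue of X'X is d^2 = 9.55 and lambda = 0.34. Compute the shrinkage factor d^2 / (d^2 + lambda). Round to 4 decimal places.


d^2 + lambda = 9.55 + 0.34 = 9.8900.
Shrinkage factor = 9.55/9.8900 = 0.9656.

0.9656


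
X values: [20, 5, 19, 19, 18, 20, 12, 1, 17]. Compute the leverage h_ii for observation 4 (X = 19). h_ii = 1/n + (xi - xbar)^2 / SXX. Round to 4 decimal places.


Compute xbar = 14.5556 with n = 9 observations.
SXX = 398.2222.
Leverage = 1/9 + (19 - 14.5556)^2/398.2222 = 0.1607.

0.1607


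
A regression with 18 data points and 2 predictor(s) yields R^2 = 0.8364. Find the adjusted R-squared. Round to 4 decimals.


Adjusted R^2 = 1 - (1 - R^2) * (n-1)/(n-p-1).
(1 - R^2) = 0.1636.
(n-1)/(n-p-1) = 17/15.
(1 - R^2) * (n-1) = 0.1636 * 17 = 2.7812.
Divide by (n-p-1): 2.7812 / 15 = 0.1854.
Adj R^2 = 1 - 0.1854 = 0.8146.

0.8146


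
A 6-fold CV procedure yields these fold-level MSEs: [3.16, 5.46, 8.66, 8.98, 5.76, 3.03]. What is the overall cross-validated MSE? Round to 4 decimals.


Sum of fold MSEs = 35.0500.
Average = 35.0500 / 6 = 5.8417.

5.8417


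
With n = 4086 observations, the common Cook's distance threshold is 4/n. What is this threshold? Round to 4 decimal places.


Using the rule of thumb:
Threshold = 4 / 4086 = 0.0010.

0.0010


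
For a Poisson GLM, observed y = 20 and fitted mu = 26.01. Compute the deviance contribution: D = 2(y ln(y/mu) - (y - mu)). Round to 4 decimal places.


Compute y*ln(y/mu) = 20*ln(20/26.01) = 20*-0.262749 = -5.254980.
y - mu = -6.01.
D = 2*(-5.254980 - (-6.01)) = 1.510040, which rounds to 1.5100.

1.5100


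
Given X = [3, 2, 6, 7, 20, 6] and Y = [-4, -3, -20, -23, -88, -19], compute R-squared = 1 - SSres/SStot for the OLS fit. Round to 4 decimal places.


After computing the OLS fit (b0=9.2855, b1=-4.8344):
SSres = 11.7035, SStot = 4950.8333.
R^2 = 1 - 11.7035/4950.8333 = 0.9976.

0.9976


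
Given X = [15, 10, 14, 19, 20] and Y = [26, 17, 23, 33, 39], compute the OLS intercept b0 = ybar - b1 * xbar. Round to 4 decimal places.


First find the slope: b1 = 2.0890.
Means: xbar = 15.6000, ybar = 27.6000.
b0 = ybar - b1 * xbar = 27.6000 - 2.0890 * 15.6000 = -4.9877.

-4.9877


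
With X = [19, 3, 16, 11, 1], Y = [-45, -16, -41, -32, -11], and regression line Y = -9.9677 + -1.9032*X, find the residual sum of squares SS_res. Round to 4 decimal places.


Predicted values from Y = -9.9677 + -1.9032*X.
Residuals: [1.1285, -0.3227, -0.5811, -1.0971, 0.8709].
SSres = 3.6774.

3.6774


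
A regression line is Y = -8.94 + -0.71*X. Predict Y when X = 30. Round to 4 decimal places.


Substitute X = 30 into the equation:
Y = -8.94 + -0.71 * 30 = -8.94 + -21.3000 = -30.2400.

-30.2400


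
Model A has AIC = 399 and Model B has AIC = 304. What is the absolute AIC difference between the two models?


Compute |399 - 304| = 95.
Model B has the smaller AIC.

95


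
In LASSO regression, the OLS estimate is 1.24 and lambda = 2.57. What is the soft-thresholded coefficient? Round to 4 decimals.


Check: |1.24| = 1.24 vs lambda = 2.57.
Since |beta| <= lambda, the coefficient is set to 0.
Soft-thresholded coefficient = 0.0000.

0.0000


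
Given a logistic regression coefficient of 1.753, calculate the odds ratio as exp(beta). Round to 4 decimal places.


exp(1.753) = 5.7719.
So the odds ratio is 5.7719.

5.7719


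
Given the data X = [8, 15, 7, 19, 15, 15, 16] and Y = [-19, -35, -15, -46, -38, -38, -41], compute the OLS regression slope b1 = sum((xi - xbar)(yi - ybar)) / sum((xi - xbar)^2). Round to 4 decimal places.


Calculate xbar = 13.5714, ybar = -33.1429.
S_xx = 115.7143, S_xy = -303.4286.
Using b1 = S_xy / S_xx = -303.4286 / 115.7143, we get b1 = -2.6222.

-2.6222


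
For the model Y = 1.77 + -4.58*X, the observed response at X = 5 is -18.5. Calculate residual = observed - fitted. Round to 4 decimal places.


Fitted value at X = 5 is yhat = 1.77 + -4.58*5 = -21.1300.
Residual = -18.5 - -21.1300 = 2.6300.

2.6300


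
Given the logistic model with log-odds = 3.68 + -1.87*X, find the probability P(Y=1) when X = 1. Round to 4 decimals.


Linear predictor: z = 3.68 + -1.87 * 1 = 1.8100.
P = 1/(1 + exp(-1.8100)) = 1/(1 + 0.1637) = 0.8594.

0.8594


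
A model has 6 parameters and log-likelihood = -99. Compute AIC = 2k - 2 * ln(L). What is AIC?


AIC = 2k - 2*loglik = 2(6) - 2(-99).
= 12 + 198 = 210.

210


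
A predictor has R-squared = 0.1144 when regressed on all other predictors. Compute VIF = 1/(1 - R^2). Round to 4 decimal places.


Denominator: 1 - 0.1144 = 0.8856.
VIF = 1 / 0.8856 = 1.1292.

1.1292


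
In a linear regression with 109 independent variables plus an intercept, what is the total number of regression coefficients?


Including the intercept, the model has 109 predictor coefficients + 1 intercept.
Total = 110.

110


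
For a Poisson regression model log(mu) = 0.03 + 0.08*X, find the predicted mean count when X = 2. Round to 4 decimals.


eta = 0.03 + 0.08 * 2 = 0.1900.
mu = exp(0.1900) = 1.2092.

1.2092


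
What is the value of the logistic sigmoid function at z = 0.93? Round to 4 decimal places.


exp(-0.9300) = 0.3946.
1 + exp(-z) = 1.3946.
sigmoid = 1/1.3946 = 0.7171.

0.7171


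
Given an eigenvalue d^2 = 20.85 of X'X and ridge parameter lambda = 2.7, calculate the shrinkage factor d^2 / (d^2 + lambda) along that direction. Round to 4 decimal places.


d^2 + lambda = 20.85 + 2.7 = 23.5500.
Shrinkage factor = 20.85/23.5500 = 0.8854.

0.8854


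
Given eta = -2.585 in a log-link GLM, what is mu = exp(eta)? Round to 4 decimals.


The inverse log link gives:
mu = exp(-2.585) = 0.0754.

0.0754


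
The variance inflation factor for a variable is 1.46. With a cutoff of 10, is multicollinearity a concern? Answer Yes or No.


The threshold is 10.
VIF = 1.46 is < 10.
Multicollinearity indication: No.

No


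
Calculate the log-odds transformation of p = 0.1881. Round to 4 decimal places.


Compute the odds: 0.1881/0.8119 = 0.2317.
Take the natural log: ln(0.2317) = -1.4624.

-1.4624


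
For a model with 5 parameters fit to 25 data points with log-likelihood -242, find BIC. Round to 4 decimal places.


k * ln(n) = 5 * ln(25) = 5 * 3.218876 = 16.094380.
-2 * loglik = -2 * (-242) = 484.
BIC = 16.094380 + 484 = 500.094380, which rounds to 500.0944.

500.0944


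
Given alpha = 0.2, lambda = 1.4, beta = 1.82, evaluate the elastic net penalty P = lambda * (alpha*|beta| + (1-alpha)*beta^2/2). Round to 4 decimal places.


L1 component = 0.2 * |1.82| = 0.3640.
L2 component = 0.8 * 1.82^2 / 2 = 1.3250.
Penalty = 1.4 * (0.3640 + 1.3250) = 1.4 * 1.6890 = 2.3645.

2.3645


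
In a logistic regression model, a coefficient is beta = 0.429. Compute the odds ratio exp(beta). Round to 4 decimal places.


exp(0.429) = 1.5357.
So the odds ratio is 1.5357.

1.5357


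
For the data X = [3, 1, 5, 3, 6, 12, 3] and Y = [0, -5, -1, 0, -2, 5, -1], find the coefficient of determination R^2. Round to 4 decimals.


After computing the OLS fit (b0=-3.8506, b1=0.6956):
SSres = 16.2528, SStot = 53.7143.
R^2 = 1 - 16.2528/53.7143 = 0.6974.

0.6974


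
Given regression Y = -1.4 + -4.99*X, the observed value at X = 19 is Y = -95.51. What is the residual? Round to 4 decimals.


Fitted value at X = 19 is yhat = -1.4 + -4.99*19 = -96.2100.
Residual = -95.51 - -96.2100 = 0.7000.

0.7000


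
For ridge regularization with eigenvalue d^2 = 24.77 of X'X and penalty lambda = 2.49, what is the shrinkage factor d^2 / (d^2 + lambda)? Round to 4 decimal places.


Compute the denominator: 24.77 + 2.49 = 27.2600.
Shrinkage factor = 24.77 / 27.2600 = 0.9087.

0.9087


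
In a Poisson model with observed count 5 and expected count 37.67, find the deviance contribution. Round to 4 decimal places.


Compute y*ln(y/mu) = 5*ln(5/37.67) = 5*-2.019426 = -10.097130.
y - mu = -32.67.
D = 2*(-10.097130 - (-32.67)) = 45.145740, which rounds to 45.1457.

45.1457


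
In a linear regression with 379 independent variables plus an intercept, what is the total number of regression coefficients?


Each predictor gets one coefficient, plus one intercept.
Total parameters = 379 + 1 = 380.

380


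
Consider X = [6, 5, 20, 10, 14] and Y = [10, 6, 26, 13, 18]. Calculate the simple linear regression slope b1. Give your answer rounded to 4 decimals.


Calculate xbar = 11.0000, ybar = 14.6000.
S_xx = 152.0000, S_xy = 189.0000.
Using b1 = S_xy / S_xx = 189.0000 / 152.0000, we get b1 = 1.2434.

1.2434


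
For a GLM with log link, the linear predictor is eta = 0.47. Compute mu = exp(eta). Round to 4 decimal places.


mu = exp(eta) = exp(0.47).
= 1.6000.

1.6000


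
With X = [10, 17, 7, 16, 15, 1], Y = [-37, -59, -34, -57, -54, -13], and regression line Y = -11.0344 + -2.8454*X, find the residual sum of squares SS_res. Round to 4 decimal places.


Compute predicted values, then residuals = yi - yhat_i.
Residuals: [2.4884, 0.4062, -3.0478, -0.4392, -0.2846, 0.8798].
SSres = sum(residual^2) = 16.6942.

16.6942


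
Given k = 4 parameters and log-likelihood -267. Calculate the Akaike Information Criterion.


AIC = 2k - 2*loglik = 2(4) - 2(-267).
= 8 + 534 = 542.

542


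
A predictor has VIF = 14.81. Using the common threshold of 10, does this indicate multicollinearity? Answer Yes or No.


Check: VIF = 14.81 vs threshold = 10.
Since 14.81 >= 10, the answer is Yes.

Yes


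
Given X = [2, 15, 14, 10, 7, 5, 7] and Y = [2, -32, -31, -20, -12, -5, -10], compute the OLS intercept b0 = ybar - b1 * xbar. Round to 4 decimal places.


Compute b1 = -2.7169 from the OLS formula.
With xbar = 8.5714 and ybar = -15.4286, the intercept is:
b0 = -15.4286 - -2.7169 * 8.5714 = 7.8590.

7.8590


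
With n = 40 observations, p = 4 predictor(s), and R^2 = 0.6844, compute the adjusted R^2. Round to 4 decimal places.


Adjusted R^2 = 1 - (1 - R^2) * (n-1)/(n-p-1).
(1 - R^2) = 0.3156.
(n-1)/(n-p-1) = 39/35.
(1 - R^2) * (n-1) = 0.3156 * 39 = 12.3084.
Divide by (n-p-1): 12.3084 / 35 = 0.3517.
Adj R^2 = 1 - 0.3517 = 0.6483.

0.6483


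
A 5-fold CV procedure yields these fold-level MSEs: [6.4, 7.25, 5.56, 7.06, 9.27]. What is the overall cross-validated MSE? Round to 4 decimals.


Add all fold MSEs: 35.5400.
Divide by k = 5: 35.5400/5 = 7.1080.

7.1080


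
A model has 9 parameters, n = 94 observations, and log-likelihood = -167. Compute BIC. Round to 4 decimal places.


k * ln(n) = 9 * ln(94) = 9 * 4.543295 = 40.889655.
-2 * loglik = -2 * (-167) = 334.
BIC = 40.889655 + 334 = 374.889655, which rounds to 374.8897.

374.8897


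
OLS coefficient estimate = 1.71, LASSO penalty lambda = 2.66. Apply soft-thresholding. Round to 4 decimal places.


|beta_OLS| = 1.71.
lambda = 2.66.
Since |beta| <= lambda, the coefficient is set to 0.
Result = 0.0000.

0.0000


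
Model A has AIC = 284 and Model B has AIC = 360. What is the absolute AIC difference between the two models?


Compute |284 - 360| = 76.
Model A has the smaller AIC.

76


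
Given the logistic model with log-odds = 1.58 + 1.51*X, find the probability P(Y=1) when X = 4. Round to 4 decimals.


Linear predictor: z = 1.58 + 1.51 * 4 = 7.6200.
P = 1/(1 + exp(-7.6200)) = 1/(1 + 0.0005) = 0.9995.

0.9995


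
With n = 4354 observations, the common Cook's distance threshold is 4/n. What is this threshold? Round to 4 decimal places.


Cook's distance cutoff = 4/n = 4/4354.
= 0.0009.

0.0009


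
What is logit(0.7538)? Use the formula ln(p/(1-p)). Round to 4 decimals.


1 - p = 0.2462.
p/(1-p) = 3.0617.
logit = ln(3.0617) = 1.1190.

1.1190


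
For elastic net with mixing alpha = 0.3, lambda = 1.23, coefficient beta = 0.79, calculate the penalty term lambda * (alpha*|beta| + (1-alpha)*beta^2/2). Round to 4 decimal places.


Compute:
L1 = 0.3 * 0.79 = 0.2370.
L2 = 0.7 * 0.79^2 / 2 = 0.2184.
Penalty = 1.23 * (0.2370 + 0.2184) = 0.5602.

0.5602


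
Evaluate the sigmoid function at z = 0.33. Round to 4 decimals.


Compute exp(-0.3300) = 0.7189.
Sigmoid = 1 / (1 + 0.7189) = 1 / 1.7189 = 0.5818.

0.5818


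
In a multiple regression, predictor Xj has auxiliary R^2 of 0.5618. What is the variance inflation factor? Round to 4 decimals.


Using VIF = 1/(1 - R^2_j):
1 - 0.5618 = 0.4382.
VIF = 2.2821.

2.2821


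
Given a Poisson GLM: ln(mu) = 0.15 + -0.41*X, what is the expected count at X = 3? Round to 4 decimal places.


eta = 0.15 + -0.41 * 3 = -1.0800.
mu = exp(-1.0800) = 0.3396.

0.3396


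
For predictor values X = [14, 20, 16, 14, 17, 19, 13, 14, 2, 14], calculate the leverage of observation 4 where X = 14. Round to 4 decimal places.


Mean of X: xbar = 14.3000.
SXX = 218.1000.
For X = 14: h = 1/10 + (14 - 14.3000)^2/218.1000 = 0.1004.

0.1004


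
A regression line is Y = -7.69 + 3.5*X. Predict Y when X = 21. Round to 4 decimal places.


Substitute X = 21 into the equation:
Y = -7.69 + 3.5 * 21 = -7.69 + 73.5000 = 65.8100.

65.8100


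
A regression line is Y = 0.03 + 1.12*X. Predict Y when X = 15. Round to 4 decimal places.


Predicted value:
Y = 0.03 + (1.12)(15) = 0.03 + 16.8000 = 16.8300.

16.8300


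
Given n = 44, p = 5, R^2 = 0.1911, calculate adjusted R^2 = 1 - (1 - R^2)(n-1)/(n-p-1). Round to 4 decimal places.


Plug in: Adj R^2 = 1 - (1 - 0.1911) * 43/38.
= 1 - 0.8089 * 43/38
= 1 - 34.7827 / 38
= 1 - 0.9153 = 0.0847.

0.0847


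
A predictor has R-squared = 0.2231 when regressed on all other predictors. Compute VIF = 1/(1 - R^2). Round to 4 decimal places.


Using VIF = 1/(1 - R^2_j):
1 - 0.2231 = 0.7769.
VIF = 1.2872.

1.2872


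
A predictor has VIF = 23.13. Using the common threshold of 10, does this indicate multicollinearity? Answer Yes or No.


The threshold is 10.
VIF = 23.13 is >= 10.
Multicollinearity indication: Yes.

Yes


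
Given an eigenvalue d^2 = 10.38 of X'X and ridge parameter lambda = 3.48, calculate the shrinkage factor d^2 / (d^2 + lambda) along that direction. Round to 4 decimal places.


Denominator = d^2 + lambda = 10.38 + 3.48 = 13.8600.
Shrinkage = 10.38 / 13.8600 = 0.7489.

0.7489


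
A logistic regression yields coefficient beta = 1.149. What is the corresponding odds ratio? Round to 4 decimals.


Odds ratio = exp(beta) = exp(1.149).
= 3.1550.

3.1550


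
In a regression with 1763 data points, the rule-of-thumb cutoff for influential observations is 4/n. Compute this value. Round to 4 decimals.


Using the rule of thumb:
Threshold = 4 / 1763 = 0.0023.

0.0023


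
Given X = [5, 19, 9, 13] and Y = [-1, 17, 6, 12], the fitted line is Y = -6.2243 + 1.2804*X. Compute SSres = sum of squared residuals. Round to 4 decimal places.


For each point, residual = actual - predicted.
Residuals: [-1.1777, -1.1033, 0.7007, 1.5791].
Sum of squared residuals = 5.5888.

5.5888


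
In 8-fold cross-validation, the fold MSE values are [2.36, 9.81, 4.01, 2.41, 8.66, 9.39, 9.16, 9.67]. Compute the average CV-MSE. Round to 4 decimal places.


Add all fold MSEs: 55.4700.
Divide by k = 8: 55.4700/8 = 6.9338.

6.9338


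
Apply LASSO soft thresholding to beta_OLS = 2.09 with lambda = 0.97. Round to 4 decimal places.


|beta_OLS| = 2.09.
lambda = 0.97.
Since |beta| > lambda, coefficient = sign(beta)*(|beta| - lambda) = 1.1200.
Result = 1.1200.

1.1200


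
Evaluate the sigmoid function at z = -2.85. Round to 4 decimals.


exp(2.8500) = 17.2878.
1 + exp(-z) = 18.2878.
sigmoid = 1/18.2878 = 0.0547.

0.0547


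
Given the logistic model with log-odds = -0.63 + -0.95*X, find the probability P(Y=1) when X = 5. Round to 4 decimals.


Compute z = -0.63 + (-0.95)(5) = -5.3800.
exp(-z) = 217.0223.
P = 1/(1 + 217.0223) = 0.0046.

0.0046


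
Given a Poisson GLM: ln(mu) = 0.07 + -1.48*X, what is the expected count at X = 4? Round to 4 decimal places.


eta = 0.07 + -1.48 * 4 = -5.8500.
mu = exp(-5.8500) = 0.0029.

0.0029


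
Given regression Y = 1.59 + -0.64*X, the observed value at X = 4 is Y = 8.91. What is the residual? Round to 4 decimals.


Fitted value at X = 4 is yhat = 1.59 + -0.64*4 = -0.9700.
Residual = 8.91 - -0.9700 = 9.8800.

9.8800


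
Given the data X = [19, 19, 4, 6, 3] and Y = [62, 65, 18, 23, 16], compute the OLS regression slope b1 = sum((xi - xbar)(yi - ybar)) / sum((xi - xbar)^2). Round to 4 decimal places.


First compute the means: xbar = 10.2000, ybar = 36.8000.
Then S_xx = sum((xi - xbar)^2) = 262.8000.
S_xy = sum((xi - xbar)(yi - ybar)) = 794.2000.
b1 = S_xy / S_xx = 794.2000 / 262.8000 = 3.0221.

3.0221


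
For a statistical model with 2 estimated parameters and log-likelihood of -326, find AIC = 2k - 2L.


Compute:
2k = 2*2 = 4.
-2*loglik = -2*(-326) = 652.
AIC = 4 + 652 = 656.

656


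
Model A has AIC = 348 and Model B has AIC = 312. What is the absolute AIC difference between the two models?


|AIC_A - AIC_B| = |348 - 312| = 36.
Model B is preferred (lower AIC).

36


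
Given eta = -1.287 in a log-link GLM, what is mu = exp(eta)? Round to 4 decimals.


mu = exp(eta) = exp(-1.287).
= 0.2761.

0.2761


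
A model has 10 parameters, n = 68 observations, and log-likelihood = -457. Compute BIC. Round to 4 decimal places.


Compute k*ln(n) = 10*ln(68) = 10*4.219508 = 42.195080.
Then -2*loglik = 914.
BIC = 42.195080 + 914 = 956.195080, which rounds to 956.1951.

956.1951


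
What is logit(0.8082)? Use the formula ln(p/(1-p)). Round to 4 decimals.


Compute the odds: 0.8082/0.1918 = 4.2138.
Take the natural log: ln(4.2138) = 1.4384.

1.4384


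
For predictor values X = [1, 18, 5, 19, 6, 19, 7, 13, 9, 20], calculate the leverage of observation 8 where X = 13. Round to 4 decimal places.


n = 10, xbar = 11.7000.
SXX = sum((xi - xbar)^2) = 438.1000.
h = 1/10 + (13 - 11.7000)^2 / 438.1000 = 0.1039.

0.1039


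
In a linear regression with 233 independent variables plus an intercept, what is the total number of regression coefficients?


Total coefficients = number of predictors + 1 (for the intercept).
= 233 + 1 = 234.

234


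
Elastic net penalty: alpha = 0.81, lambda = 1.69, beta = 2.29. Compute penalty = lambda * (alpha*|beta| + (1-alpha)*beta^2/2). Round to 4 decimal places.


L1 component = 0.81 * |2.29| = 1.8549.
L2 component = 0.19 * 2.29^2 / 2 = 0.4982.
Penalty = 1.69 * (1.8549 + 0.4982) = 1.69 * 2.3531 = 3.9767.

3.9767


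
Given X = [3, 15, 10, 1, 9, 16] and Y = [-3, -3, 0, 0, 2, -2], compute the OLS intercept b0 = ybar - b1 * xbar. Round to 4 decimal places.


The slope is b1 = -0.0753.
Sample means are xbar = 9.0000 and ybar = -1.0000.
Intercept: b0 = -1.0000 - (-0.0753)(9.0000) = -0.3226.

-0.3226


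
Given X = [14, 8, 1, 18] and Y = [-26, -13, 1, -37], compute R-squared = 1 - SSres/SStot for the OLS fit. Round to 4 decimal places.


After computing the OLS fit (b0=3.9120, b1=-2.2109):
SSres = 3.4203, SStot = 808.7500.
R^2 = 1 - 3.4203/808.7500 = 0.9958.

0.9958


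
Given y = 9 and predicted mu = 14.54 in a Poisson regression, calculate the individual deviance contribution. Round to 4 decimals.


Compute y*ln(y/mu) = 9*ln(9/14.54) = 9*-0.479679 = -4.317111.
y - mu = -5.54.
D = 2*(-4.317111 - (-5.54)) = 2.445778, which rounds to 2.4458.

2.4458


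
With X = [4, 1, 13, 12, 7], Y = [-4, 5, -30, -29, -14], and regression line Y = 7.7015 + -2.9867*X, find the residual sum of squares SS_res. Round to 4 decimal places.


Compute predicted values, then residuals = yi - yhat_i.
Residuals: [0.2453, 0.2852, 1.1256, -0.8611, -0.7946].
SSres = sum(residual^2) = 2.7814.

2.7814


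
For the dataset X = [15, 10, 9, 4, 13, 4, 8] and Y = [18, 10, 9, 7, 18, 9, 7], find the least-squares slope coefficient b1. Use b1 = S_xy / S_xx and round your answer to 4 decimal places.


Calculate xbar = 9.0000, ybar = 11.1429.
S_xx = 104.0000, S_xy = 103.0000.
Using b1 = S_xy / S_xx = 103.0000 / 104.0000, we get b1 = 0.9904.

0.9904


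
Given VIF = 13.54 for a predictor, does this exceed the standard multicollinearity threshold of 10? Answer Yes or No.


The threshold is 10.
VIF = 13.54 is >= 10.
Multicollinearity indication: Yes.

Yes


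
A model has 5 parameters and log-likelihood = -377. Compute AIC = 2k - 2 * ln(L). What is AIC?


AIC = 2*5 - 2*(-377).
= 10 + 754 = 764.

764


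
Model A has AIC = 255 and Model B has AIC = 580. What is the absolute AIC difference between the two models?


Absolute difference = |255 - 580| = 325.
The model with lower AIC (A) is preferred.

325


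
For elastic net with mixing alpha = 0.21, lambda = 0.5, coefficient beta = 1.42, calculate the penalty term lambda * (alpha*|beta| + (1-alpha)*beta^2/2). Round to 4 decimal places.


Compute:
L1 = 0.21 * 1.42 = 0.2982.
L2 = 0.79 * 1.42^2 / 2 = 0.7965.
Penalty = 0.5 * (0.2982 + 0.7965) = 0.5473.

0.5473


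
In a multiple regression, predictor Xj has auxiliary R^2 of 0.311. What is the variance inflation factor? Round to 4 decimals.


Denominator: 1 - 0.311 = 0.689.
VIF = 1 / 0.689 = 1.4514.

1.4514


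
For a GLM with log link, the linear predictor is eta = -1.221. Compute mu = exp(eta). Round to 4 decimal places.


The inverse log link gives:
mu = exp(-1.221) = 0.2949.

0.2949


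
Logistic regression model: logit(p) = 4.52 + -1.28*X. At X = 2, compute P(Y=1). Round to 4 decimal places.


Linear predictor: z = 4.52 + -1.28 * 2 = 1.9600.
P = 1/(1 + exp(-1.9600)) = 1/(1 + 0.1409) = 0.8765.

0.8765


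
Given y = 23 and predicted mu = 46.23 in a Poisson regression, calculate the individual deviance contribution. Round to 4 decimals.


y/mu = 23/46.23 = 0.497512 (approx.), and ln(23/46.23) = -0.698135.
y * ln(y/mu) = 23 * -0.698135 = -16.057105.
y - mu = -23.23.
D = 2 * (-16.057105 - -23.23) = 14.345790, which rounds to 14.3458.

14.3458


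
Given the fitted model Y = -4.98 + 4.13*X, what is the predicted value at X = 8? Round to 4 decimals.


Predicted value:
Y = -4.98 + (4.13)(8) = -4.98 + 33.0400 = 28.0600.

28.0600


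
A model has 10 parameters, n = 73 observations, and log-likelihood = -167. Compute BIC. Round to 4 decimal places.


k * ln(n) = 10 * ln(73) = 10 * 4.290459 = 42.904590.
-2 * loglik = -2 * (-167) = 334.
BIC = 42.904590 + 334 = 376.904590, which rounds to 376.9046.

376.9046


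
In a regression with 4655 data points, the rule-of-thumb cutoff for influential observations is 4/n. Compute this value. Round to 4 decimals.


The threshold is 4/n.
4/4655 = 0.0009.

0.0009


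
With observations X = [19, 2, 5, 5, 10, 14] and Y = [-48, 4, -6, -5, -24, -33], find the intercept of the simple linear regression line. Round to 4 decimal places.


The slope is b1 = -3.0669.
Sample means are xbar = 9.1667 and ybar = -18.6667.
Intercept: b0 = -18.6667 - (-3.0669)(9.1667) = 9.4464.

9.4464


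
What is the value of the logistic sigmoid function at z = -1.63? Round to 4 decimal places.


First, exp(1.6300) = 5.1039.
Then sigma(z) = 1/(1 + 5.1039) = 0.1638.

0.1638
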